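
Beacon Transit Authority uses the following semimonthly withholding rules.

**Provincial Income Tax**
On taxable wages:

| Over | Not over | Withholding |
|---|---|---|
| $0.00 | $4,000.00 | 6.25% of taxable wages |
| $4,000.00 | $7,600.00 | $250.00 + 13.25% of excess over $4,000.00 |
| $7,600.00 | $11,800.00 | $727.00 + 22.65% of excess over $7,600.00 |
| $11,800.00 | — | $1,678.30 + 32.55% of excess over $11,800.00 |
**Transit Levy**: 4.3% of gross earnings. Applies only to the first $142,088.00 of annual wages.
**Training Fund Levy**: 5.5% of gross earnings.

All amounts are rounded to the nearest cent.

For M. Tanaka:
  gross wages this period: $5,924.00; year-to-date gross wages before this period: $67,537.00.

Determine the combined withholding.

$1,085.48

Provincial Income Tax: taxable = $5,924.00
  $250.00 + 13.25% × ($5,924.00 − $4,000.00) = $250.00 + 13.25% × $1,924.00 = $504.93
Transit Levy: 4.3% × $5,924.00 = $254.73
Training Fund Levy: 5.5% × $5,924.00 = $325.82
Total: $504.93 + $254.73 + $325.82 = $1,085.48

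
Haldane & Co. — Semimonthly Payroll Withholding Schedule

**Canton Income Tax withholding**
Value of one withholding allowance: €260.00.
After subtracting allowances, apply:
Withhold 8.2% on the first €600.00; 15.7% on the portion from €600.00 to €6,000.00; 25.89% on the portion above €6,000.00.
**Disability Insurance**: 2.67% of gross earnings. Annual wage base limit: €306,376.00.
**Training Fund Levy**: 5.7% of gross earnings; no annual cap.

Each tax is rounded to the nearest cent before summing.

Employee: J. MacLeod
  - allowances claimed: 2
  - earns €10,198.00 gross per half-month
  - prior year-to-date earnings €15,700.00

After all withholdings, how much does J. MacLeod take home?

€7,495.19

Canton Income Tax: taxable = €10,198.00 − 2×€260.00 = €9,678.00
  €897.00 + 25.89% × (€9,678.00 − €6,000.00) = €897.00 + 25.89% × €3,678.00 = €1,849.23
Disability Insurance: 2.67% × €10,198.00 = €272.29
Training Fund Levy: 5.7% × €10,198.00 = €581.29
Total withheld: €1,849.23 + €272.29 + €581.29 = €2,702.81
Net pay: €10,198.00 − €2,702.81 = €7,495.19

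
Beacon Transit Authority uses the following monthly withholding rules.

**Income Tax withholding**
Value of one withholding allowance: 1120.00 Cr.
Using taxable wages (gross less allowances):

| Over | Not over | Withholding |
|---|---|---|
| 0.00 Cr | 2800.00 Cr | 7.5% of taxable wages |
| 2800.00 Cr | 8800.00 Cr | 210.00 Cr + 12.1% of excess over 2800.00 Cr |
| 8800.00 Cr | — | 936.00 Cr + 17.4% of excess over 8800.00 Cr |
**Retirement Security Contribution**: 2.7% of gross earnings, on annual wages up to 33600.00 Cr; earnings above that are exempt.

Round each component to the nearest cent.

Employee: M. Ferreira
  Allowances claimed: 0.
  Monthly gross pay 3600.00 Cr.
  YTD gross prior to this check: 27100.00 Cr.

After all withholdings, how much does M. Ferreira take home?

Income Tax: taxable = 3600.00 Cr
  210.00 Cr + 12.1% × (3600.00 Cr − 2800.00 Cr) = 210.00 Cr + 12.1% × 800.00 Cr = 306.80 Cr
Retirement Security Contribution: 2.7% × 3600.00 Cr = 97.20 Cr
Total withheld: 306.80 Cr + 97.20 Cr = 404.00 Cr
Net pay: 3600.00 Cr − 404.00 Cr = 3196.00 Cr

3196.00 Cr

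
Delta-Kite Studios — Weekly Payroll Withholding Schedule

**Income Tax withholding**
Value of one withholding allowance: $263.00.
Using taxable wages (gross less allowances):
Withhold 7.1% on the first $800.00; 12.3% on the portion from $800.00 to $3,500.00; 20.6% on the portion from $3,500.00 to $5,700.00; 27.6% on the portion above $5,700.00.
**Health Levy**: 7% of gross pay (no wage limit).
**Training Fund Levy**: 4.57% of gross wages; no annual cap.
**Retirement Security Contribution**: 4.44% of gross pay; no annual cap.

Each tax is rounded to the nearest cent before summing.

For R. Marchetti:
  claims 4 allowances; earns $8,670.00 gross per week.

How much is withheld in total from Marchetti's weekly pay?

$2,759.54

Income Tax: taxable = $8,670.00 − 4×$263.00 = $7,618.00
  $842.10 + 27.6% × ($7,618.00 − $5,700.00) = $842.10 + 27.6% × $1,918.00 = $1,371.47
Health Levy: 7% × $8,670.00 = $606.90
Training Fund Levy: 4.57% × $8,670.00 = $396.22
Retirement Security Contribution: 4.44% × $8,670.00 = $384.95
Total: $1,371.47 + $606.90 + $396.22 + $384.95 = $2,759.54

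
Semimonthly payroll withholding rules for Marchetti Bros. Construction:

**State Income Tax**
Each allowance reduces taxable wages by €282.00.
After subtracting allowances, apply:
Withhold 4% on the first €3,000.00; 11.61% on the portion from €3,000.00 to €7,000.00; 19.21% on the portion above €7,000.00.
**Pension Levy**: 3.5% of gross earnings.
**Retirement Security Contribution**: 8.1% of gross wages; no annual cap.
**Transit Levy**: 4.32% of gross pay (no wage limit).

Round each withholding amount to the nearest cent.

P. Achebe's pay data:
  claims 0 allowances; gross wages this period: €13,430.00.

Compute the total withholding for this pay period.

€3,957.66

State Income Tax: taxable = €13,430.00
  €584.40 + 19.21% × (€13,430.00 − €7,000.00) = €584.40 + 19.21% × €6,430.00 = €1,819.60
Pension Levy: 3.5% × €13,430.00 = €470.05
Retirement Security Contribution: 8.1% × €13,430.00 = €1,087.83
Transit Levy: 4.32% × €13,430.00 = €580.18
Total: €1,819.60 + €470.05 + €1,087.83 + €580.18 = €3,957.66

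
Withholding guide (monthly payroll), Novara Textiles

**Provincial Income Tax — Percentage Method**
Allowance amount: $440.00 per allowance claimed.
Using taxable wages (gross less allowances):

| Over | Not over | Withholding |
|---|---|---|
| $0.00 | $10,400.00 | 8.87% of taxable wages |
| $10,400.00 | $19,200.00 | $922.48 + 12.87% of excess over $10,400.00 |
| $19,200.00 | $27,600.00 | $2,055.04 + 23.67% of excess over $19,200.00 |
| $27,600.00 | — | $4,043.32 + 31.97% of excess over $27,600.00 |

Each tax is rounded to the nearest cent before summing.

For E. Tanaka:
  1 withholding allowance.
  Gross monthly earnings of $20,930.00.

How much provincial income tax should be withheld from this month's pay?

$2,360.38

Provincial Income Tax: taxable = $20,930.00 − 1×$440.00 = $20,490.00
  $2,055.04 + 23.67% × ($20,490.00 − $19,200.00) = $2,055.04 + 23.67% × $1,290.00 = $2,360.38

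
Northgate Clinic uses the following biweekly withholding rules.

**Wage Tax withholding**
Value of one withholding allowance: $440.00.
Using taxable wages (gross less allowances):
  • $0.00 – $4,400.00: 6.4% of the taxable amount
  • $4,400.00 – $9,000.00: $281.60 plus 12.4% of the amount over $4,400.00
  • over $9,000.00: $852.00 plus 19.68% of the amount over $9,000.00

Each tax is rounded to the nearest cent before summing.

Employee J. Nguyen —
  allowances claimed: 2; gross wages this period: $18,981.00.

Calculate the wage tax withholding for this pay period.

$2,643.08

Wage Tax: taxable = $18,981.00 − 2×$440.00 = $18,101.00
  $852.00 + 19.68% × ($18,101.00 − $9,000.00) = $852.00 + 19.68% × $9,101.00 = $2,643.08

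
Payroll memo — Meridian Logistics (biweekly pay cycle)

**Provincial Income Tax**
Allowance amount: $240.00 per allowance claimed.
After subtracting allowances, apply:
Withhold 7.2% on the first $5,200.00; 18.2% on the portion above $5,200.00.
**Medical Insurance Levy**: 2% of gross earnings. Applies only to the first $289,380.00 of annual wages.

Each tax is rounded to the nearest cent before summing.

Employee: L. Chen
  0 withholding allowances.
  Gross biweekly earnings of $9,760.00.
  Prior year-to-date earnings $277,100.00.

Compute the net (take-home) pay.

Provincial Income Tax: taxable = $9,760.00
  $374.40 + 18.2% × ($9,760.00 − $5,200.00) = $374.40 + 18.2% × $4,560.00 = $1,204.32
Medical Insurance Levy: 2% × $9,760.00 = $195.20
Total withheld: $1,204.32 + $195.20 = $1,399.52
Net pay: $9,760.00 − $1,399.52 = $8,360.48

$8,360.48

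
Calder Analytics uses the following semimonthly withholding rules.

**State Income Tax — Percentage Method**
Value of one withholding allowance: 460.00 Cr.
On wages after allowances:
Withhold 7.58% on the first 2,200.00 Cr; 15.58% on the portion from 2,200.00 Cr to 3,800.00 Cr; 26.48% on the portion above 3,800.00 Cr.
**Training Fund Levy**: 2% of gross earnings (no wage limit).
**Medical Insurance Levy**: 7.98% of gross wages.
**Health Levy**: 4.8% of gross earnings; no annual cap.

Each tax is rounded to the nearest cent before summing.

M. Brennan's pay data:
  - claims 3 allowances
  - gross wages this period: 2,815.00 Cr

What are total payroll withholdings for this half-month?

State Income Tax: taxable = 2,815.00 Cr − 3×460.00 Cr = 1,435.00 Cr
  7.58% × 1,435.00 Cr = 108.77 Cr
Training Fund Levy: 2% × 2,815.00 Cr = 56.30 Cr
Medical Insurance Levy: 7.98% × 2,815.00 Cr = 224.64 Cr
Health Levy: 4.8% × 2,815.00 Cr = 135.12 Cr
Total: 108.77 Cr + 56.30 Cr + 224.64 Cr + 135.12 Cr = 524.83 Cr

524.83 Cr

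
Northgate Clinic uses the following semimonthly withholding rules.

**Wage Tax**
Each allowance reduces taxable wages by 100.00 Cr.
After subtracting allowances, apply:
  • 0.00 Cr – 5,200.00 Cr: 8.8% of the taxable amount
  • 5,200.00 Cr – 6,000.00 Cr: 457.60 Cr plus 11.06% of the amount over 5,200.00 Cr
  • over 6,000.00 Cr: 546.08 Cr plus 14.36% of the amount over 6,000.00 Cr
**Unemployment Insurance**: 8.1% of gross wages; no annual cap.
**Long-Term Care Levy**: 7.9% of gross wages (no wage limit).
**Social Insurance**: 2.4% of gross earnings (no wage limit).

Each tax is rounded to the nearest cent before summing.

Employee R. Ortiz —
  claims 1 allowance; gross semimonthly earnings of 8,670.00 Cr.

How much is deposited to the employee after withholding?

6,159.59 Cr

Wage Tax: taxable = 8,670.00 Cr − 1×100.00 Cr = 8,570.00 Cr
  546.08 Cr + 14.36% × (8,570.00 Cr − 6,000.00 Cr) = 546.08 Cr + 14.36% × 2,570.00 Cr = 915.13 Cr
Unemployment Insurance: 8.1% × 8,670.00 Cr = 702.27 Cr
Long-Term Care Levy: 7.9% × 8,670.00 Cr = 684.93 Cr
Social Insurance: 2.4% × 8,670.00 Cr = 208.08 Cr
Total withheld: 915.13 Cr + 702.27 Cr + 684.93 Cr + 208.08 Cr = 2,510.41 Cr
Net pay: 8,670.00 Cr − 2,510.41 Cr = 6,159.59 Cr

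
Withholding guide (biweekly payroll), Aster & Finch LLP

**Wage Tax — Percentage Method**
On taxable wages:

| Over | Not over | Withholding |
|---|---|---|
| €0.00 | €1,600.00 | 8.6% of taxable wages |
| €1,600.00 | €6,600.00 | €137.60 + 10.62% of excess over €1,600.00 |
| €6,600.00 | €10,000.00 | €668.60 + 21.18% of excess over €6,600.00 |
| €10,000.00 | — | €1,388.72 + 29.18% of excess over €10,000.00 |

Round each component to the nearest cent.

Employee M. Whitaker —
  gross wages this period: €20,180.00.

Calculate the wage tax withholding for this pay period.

€4,359.24

Wage Tax: taxable = €20,180.00
  €1,388.72 + 29.18% × (€20,180.00 − €10,000.00) = €1,388.72 + 29.18% × €10,180.00 = €4,359.24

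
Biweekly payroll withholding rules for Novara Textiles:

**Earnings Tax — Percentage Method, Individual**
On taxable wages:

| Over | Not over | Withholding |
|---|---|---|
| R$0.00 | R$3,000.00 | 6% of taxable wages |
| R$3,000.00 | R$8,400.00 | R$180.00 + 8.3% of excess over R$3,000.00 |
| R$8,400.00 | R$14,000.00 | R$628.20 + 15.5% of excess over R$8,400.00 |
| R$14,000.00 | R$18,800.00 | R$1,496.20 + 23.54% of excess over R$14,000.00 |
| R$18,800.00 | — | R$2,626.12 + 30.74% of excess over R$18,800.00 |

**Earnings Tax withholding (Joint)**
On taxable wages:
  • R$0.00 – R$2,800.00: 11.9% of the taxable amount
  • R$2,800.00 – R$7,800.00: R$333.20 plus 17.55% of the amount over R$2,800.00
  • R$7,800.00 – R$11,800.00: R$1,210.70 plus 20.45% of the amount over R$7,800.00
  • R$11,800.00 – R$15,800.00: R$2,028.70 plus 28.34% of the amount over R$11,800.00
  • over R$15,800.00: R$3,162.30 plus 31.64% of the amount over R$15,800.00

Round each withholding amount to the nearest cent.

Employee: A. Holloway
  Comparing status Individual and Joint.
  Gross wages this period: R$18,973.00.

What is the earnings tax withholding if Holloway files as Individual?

Earnings Tax (Individual): taxable = R$18,973.00
  R$2,626.12 + 30.74% × (R$18,973.00 − R$18,800.00) = R$2,626.12 + 30.74% × R$173.00 = R$2,679.30

R$2,679.30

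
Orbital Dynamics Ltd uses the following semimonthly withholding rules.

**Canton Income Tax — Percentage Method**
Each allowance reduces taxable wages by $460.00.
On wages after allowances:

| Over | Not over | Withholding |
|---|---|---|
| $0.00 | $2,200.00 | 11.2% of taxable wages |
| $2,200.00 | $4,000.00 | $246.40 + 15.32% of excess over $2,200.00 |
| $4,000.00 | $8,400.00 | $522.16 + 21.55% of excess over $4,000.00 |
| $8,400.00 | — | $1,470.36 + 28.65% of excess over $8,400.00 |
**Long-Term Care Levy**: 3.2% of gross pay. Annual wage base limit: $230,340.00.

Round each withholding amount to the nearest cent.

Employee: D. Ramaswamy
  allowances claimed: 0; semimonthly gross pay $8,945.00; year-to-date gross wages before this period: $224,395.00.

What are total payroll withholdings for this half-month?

$1,816.74

Canton Income Tax: taxable = $8,945.00
  $1,470.36 + 28.65% × ($8,945.00 − $8,400.00) = $1,470.36 + 28.65% × $545.00 = $1,626.50
Long-Term Care Levy: cap $230,340.00 − YTD $224,395.00 = $5,945.00 subject; 3.2% × $5,945.00 = $190.24
Total: $1,626.50 + $190.24 = $1,816.74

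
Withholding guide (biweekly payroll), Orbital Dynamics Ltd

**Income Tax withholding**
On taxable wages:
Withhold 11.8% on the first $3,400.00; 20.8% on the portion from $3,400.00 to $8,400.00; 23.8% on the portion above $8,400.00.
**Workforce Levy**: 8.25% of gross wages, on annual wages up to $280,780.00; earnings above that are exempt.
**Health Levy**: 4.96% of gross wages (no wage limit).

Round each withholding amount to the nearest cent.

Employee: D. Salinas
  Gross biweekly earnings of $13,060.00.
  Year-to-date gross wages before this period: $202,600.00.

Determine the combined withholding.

Income Tax: taxable = $13,060.00
  $1,441.20 + 23.8% × ($13,060.00 − $8,400.00) = $1,441.20 + 23.8% × $4,660.00 = $2,550.28
Workforce Levy: 8.25% × $13,060.00 = $1,077.45
Health Levy: 4.96% × $13,060.00 = $647.78
Total: $2,550.28 + $1,077.45 + $647.78 = $4,275.51

$4,275.51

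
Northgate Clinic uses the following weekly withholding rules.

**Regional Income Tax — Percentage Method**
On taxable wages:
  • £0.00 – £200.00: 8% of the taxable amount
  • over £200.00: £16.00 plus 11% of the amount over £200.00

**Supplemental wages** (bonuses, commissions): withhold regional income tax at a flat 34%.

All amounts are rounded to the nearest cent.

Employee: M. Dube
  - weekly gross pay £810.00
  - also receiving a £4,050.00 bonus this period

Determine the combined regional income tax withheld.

£1,460.10

Regional Income Tax: taxable = £810.00
  £16.00 + 11% × (£810.00 − £200.00) = £16.00 + 11% × £610.00 = £83.10
Supplemental (34% flat on bonus): 34% × £4,050.00 = £1,377.00
Total regional income tax: £83.10 + £1,377.00 = £1,460.10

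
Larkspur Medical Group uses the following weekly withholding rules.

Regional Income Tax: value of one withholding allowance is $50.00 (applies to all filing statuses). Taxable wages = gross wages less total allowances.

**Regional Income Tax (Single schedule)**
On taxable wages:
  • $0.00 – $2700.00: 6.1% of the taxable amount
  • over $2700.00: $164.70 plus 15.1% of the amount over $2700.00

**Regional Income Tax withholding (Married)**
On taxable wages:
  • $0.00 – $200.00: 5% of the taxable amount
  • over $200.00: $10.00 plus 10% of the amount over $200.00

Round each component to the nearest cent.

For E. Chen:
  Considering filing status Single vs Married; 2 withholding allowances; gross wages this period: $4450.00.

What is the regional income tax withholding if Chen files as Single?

Regional Income Tax (Single): taxable = $4450.00 − 2×$50.00 = $4350.00
  $164.70 + 15.1% × ($4350.00 − $2700.00) = $164.70 + 15.1% × $1650.00 = $413.85

$413.85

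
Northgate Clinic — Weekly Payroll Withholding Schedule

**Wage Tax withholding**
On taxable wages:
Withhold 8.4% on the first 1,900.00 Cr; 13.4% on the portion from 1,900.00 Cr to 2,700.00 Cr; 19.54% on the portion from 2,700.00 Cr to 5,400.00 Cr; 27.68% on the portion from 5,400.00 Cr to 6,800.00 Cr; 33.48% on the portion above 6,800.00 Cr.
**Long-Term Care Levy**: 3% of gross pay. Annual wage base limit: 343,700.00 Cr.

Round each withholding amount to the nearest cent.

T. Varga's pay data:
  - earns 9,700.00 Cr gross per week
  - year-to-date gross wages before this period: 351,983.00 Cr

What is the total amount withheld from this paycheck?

Wage Tax: taxable = 9,700.00 Cr
  1,181.90 Cr + 33.48% × (9,700.00 Cr − 6,800.00 Cr) = 1,181.90 Cr + 33.48% × 2,900.00 Cr = 2,152.82 Cr
Long-Term Care Levy: YTD 351,983.00 Cr ≥ cap 343,700.00 Cr → 0.00 Cr
Total: 2,152.82 Cr + 0.00 Cr = 2,152.82 Cr

2,152.82 Cr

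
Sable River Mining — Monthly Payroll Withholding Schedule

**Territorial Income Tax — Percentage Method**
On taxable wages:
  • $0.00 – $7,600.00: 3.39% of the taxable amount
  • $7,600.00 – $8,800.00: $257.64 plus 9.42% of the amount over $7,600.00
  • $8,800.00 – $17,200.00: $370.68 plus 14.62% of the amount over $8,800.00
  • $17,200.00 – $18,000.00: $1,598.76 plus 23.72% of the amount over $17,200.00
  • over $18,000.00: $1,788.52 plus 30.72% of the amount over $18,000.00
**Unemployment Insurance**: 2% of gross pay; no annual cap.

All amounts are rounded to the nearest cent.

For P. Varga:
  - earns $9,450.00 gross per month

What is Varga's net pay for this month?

Territorial Income Tax: taxable = $9,450.00
  $370.68 + 14.62% × ($9,450.00 − $8,800.00) = $370.68 + 14.62% × $650.00 = $465.71
Unemployment Insurance: 2% × $9,450.00 = $189.00
Total withheld: $465.71 + $189.00 = $654.71
Net pay: $9,450.00 − $654.71 = $8,795.29

$8,795.29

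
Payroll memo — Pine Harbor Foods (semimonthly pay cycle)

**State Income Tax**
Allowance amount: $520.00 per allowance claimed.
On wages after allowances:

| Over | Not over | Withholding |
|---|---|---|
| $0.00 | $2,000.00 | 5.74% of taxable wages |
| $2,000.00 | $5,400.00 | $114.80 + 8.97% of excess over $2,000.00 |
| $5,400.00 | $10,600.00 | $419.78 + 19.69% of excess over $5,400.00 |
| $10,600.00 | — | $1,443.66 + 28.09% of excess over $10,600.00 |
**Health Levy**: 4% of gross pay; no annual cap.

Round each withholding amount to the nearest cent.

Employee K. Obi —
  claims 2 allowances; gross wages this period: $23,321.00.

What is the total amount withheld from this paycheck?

$5,657.69

State Income Tax: taxable = $23,321.00 − 2×$520.00 = $22,281.00
  $1,443.66 + 28.09% × ($22,281.00 − $10,600.00) = $1,443.66 + 28.09% × $11,681.00 = $4,724.85
Health Levy: 4% × $23,321.00 = $932.84
Total: $4,724.85 + $932.84 = $5,657.69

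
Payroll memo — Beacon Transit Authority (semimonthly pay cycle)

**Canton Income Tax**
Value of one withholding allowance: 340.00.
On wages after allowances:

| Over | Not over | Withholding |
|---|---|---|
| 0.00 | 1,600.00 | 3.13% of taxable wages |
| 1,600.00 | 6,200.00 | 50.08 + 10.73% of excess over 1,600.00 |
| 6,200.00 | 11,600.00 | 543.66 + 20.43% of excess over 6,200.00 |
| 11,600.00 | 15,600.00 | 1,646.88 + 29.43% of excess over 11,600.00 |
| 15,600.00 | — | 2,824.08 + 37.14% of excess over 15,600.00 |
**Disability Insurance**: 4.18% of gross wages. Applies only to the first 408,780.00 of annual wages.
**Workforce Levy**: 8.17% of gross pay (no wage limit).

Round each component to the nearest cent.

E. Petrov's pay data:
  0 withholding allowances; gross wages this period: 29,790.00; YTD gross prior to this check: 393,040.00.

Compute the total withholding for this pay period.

11,186.02

Canton Income Tax: taxable = 29,790.00
  2,824.08 + 37.14% × (29,790.00 − 15,600.00) = 2,824.08 + 37.14% × 14,190.00 = 8,094.25
Disability Insurance: cap 408,780.00 − YTD 393,040.00 = 15,740.00 subject; 4.18% × 15,740.00 = 657.93
Workforce Levy: 8.17% × 29,790.00 = 2,433.84
Total: 8,094.25 + 657.93 + 2,433.84 = 11,186.02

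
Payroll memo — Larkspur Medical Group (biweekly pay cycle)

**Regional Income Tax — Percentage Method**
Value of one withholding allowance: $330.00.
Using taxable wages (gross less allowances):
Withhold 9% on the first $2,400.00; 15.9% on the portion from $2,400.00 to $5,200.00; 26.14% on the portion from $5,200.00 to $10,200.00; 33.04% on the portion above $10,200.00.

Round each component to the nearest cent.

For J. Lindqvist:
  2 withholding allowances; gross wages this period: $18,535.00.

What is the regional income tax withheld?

Regional Income Tax: taxable = $18,535.00 − 2×$330.00 = $17,875.00
  $1,968.20 + 33.04% × ($17,875.00 − $10,200.00) = $1,968.20 + 33.04% × $7,675.00 = $4,504.02

$4,504.02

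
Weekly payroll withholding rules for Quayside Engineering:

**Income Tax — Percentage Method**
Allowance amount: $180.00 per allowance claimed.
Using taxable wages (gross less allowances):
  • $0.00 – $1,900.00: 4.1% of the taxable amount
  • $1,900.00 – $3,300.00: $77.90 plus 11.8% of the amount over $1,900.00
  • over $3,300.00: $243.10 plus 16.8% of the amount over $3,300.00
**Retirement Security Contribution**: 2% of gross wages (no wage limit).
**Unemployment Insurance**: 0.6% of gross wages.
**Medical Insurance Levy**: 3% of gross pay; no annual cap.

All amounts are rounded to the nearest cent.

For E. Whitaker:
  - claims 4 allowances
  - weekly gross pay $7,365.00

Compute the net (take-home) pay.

$6,147.50

Income Tax: taxable = $7,365.00 − 4×$180.00 = $6,645.00
  $243.10 + 16.8% × ($6,645.00 − $3,300.00) = $243.10 + 16.8% × $3,345.00 = $805.06
Retirement Security Contribution: 2% × $7,365.00 = $147.30
Unemployment Insurance: 0.6% × $7,365.00 = $44.19
Medical Insurance Levy: 3% × $7,365.00 = $220.95
Total withheld: $805.06 + $147.30 + $44.19 + $220.95 = $1,217.50
Net pay: $7,365.00 − $1,217.50 = $6,147.50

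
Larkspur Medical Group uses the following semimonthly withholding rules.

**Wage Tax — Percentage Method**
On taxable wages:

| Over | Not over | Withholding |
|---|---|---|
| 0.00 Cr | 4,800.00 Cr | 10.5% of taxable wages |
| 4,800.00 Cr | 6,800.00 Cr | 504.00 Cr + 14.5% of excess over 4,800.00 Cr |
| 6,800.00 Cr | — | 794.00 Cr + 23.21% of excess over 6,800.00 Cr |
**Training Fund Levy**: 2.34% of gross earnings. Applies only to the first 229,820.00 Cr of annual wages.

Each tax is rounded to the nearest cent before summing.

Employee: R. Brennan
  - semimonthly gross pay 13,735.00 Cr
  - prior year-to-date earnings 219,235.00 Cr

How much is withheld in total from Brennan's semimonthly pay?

Wage Tax: taxable = 13,735.00 Cr
  794.00 Cr + 23.21% × (13,735.00 Cr − 6,800.00 Cr) = 794.00 Cr + 23.21% × 6,935.00 Cr = 2,403.61 Cr
Training Fund Levy: cap 229,820.00 Cr − YTD 219,235.00 Cr = 10,585.00 Cr subject; 2.34% × 10,585.00 Cr = 247.69 Cr
Total: 2,403.61 Cr + 247.69 Cr = 2,651.30 Cr

2,651.30 Cr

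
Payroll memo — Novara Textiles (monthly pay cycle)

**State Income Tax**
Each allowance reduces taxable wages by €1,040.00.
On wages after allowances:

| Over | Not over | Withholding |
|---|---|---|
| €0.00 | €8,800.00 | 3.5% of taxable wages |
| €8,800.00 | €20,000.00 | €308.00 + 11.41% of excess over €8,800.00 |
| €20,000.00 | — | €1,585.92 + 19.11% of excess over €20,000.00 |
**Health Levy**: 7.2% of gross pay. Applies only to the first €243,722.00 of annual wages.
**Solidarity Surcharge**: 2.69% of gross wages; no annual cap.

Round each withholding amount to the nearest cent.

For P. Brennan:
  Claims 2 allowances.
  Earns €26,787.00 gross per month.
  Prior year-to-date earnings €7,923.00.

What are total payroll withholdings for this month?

State Income Tax: taxable = €26,787.00 − 2×€1,040.00 = €24,707.00
  €1,585.92 + 19.11% × (€24,707.00 − €20,000.00) = €1,585.92 + 19.11% × €4,707.00 = €2,485.43
Health Levy: 7.2% × €26,787.00 = €1,928.66
Solidarity Surcharge: 2.69% × €26,787.00 = €720.57
Total: €2,485.43 + €1,928.66 + €720.57 = €5,134.66

€5,134.66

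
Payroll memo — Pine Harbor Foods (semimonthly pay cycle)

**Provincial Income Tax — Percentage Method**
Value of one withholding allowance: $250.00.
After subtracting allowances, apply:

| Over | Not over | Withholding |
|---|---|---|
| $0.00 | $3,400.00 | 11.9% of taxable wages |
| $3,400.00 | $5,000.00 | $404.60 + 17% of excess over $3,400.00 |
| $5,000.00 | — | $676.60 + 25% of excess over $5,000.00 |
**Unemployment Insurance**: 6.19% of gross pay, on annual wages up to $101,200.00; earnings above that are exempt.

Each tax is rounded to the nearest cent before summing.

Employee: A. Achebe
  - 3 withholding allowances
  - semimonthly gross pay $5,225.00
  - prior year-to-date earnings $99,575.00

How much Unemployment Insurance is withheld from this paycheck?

Unemployment Insurance: cap $101,200.00 − YTD $99,575.00 = $1,625.00 subject; 6.19% × $1,625.00 = $100.59

$100.59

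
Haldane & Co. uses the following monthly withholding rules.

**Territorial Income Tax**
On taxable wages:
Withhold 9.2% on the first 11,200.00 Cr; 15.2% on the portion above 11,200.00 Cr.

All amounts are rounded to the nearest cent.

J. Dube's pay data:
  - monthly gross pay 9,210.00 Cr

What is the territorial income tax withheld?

Territorial Income Tax: taxable = 9,210.00 Cr
  9.2% × 9,210.00 Cr = 847.32 Cr

847.32 Cr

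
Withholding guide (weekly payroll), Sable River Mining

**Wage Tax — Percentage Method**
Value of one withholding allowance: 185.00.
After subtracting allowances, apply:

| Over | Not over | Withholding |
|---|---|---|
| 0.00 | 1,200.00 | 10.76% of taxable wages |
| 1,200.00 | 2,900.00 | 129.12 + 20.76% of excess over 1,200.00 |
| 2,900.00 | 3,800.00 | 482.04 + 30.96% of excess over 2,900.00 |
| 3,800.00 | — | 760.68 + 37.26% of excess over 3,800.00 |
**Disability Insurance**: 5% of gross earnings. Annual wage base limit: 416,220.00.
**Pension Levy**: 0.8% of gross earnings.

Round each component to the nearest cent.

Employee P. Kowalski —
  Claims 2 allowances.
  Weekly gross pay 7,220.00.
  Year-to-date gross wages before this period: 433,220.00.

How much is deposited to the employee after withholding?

5,265.13

Wage Tax: taxable = 7,220.00 − 2×185.00 = 6,850.00
  760.68 + 37.26% × (6,850.00 − 3,800.00) = 760.68 + 37.26% × 3,050.00 = 1,897.11
Disability Insurance: YTD 433,220.00 ≥ cap 416,220.00 → 0.00
Pension Levy: 0.8% × 7,220.00 = 57.76
Total withheld: 1,897.11 + 0.00 + 57.76 = 1,954.87
Net pay: 7,220.00 − 1,954.87 = 5,265.13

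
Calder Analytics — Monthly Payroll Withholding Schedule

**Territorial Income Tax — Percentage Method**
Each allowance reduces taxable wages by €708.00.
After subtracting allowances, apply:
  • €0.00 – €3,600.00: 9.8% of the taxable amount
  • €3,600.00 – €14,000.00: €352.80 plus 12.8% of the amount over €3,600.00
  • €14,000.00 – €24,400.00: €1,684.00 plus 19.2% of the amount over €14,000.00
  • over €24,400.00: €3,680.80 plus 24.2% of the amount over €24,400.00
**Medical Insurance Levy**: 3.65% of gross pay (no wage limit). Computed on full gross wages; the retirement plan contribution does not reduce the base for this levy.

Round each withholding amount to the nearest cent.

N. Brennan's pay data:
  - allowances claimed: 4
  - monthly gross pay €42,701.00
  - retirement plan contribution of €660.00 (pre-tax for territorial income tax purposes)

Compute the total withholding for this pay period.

€8,823.17

Territorial Income Tax: taxable = €42,701.00 − €660.00 − 4×€708.00 = €39,209.00
  €3,680.80 + 24.2% × (€39,209.00 − €24,400.00) = €3,680.80 + 24.2% × €14,809.00 = €7,264.58
Medical Insurance Levy: 3.65% × €42,701.00 = €1,558.59
Total: €7,264.58 + €1,558.59 = €8,823.17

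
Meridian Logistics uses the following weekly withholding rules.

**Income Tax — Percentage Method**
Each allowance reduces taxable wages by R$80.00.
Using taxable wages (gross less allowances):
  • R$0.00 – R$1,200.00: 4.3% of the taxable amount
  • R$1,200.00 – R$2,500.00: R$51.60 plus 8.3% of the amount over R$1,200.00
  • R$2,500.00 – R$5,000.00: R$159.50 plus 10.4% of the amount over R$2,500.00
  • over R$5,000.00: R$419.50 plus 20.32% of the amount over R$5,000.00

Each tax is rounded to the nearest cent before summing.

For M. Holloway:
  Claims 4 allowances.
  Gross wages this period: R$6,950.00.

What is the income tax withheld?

Income Tax: taxable = R$6,950.00 − 4×R$80.00 = R$6,630.00
  R$419.50 + 20.32% × (R$6,630.00 − R$5,000.00) = R$419.50 + 20.32% × R$1,630.00 = R$750.72

R$750.72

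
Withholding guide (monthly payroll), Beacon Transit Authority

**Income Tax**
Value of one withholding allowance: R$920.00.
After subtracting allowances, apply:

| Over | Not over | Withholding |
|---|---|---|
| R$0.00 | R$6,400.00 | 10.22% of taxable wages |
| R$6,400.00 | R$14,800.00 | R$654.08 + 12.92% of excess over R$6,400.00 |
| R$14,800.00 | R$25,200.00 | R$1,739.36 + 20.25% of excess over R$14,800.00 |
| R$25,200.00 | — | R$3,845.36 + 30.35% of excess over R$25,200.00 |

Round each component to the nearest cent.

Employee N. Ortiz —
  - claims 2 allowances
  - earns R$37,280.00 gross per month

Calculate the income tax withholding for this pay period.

Income Tax: taxable = R$37,280.00 − 2×R$920.00 = R$35,440.00
  R$3,845.36 + 30.35% × (R$35,440.00 − R$25,200.00) = R$3,845.36 + 30.35% × R$10,240.00 = R$6,953.20

R$6,953.20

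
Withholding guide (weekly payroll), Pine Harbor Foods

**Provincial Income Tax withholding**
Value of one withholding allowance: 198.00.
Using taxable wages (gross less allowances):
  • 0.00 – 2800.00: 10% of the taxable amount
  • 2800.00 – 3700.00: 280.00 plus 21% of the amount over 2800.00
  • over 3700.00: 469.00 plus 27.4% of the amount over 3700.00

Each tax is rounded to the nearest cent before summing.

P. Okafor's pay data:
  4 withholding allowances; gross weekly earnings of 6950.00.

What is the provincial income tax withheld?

Provincial Income Tax: taxable = 6950.00 − 4×198.00 = 6158.00
  469.00 + 27.4% × (6158.00 − 3700.00) = 469.00 + 27.4% × 2458.00 = 1142.49

1142.49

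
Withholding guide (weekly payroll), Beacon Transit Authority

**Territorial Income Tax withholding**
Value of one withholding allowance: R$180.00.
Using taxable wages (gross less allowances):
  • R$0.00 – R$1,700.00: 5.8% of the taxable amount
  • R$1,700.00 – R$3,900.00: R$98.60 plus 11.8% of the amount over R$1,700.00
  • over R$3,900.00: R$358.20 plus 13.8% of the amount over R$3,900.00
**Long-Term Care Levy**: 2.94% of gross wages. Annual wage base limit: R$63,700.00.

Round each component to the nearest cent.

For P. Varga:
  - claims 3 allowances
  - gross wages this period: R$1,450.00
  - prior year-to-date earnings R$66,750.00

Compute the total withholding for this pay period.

R$52.78

Territorial Income Tax: taxable = R$1,450.00 − 3×R$180.00 = R$910.00
  5.8% × R$910.00 = R$52.78
Long-Term Care Levy: YTD R$66,750.00 ≥ cap R$63,700.00 → R$0.00
Total: R$52.78 + R$0.00 = R$52.78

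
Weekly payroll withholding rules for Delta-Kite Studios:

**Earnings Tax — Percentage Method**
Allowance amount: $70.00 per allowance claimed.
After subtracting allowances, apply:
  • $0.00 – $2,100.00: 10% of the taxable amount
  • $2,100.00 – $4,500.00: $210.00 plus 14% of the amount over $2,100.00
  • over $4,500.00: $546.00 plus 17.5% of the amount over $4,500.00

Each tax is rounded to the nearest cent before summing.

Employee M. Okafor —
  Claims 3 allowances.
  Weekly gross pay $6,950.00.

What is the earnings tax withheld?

Earnings Tax: taxable = $6,950.00 − 3×$70.00 = $6,740.00
  $546.00 + 17.5% × ($6,740.00 − $4,500.00) = $546.00 + 17.5% × $2,240.00 = $938.00

$938.00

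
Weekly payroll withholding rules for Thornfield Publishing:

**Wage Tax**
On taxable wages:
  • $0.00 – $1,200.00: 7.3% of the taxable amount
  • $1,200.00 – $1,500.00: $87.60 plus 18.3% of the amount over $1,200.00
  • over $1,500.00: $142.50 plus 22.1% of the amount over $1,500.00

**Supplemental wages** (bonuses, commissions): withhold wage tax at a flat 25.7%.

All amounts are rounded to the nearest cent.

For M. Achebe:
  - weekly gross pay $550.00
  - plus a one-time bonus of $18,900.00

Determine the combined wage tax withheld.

$4,897.45

Wage Tax: taxable = $550.00
  7.3% × $550.00 = $40.15
Supplemental (25.7% flat on bonus): 25.7% × $18,900.00 = $4,857.30
Total wage tax: $40.15 + $4,857.30 = $4,897.45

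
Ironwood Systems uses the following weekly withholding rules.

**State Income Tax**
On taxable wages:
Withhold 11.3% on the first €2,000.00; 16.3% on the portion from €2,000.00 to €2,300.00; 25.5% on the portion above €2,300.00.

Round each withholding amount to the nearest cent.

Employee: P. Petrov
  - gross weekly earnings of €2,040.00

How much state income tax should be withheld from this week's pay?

State Income Tax: taxable = €2,040.00
  €226.00 + 16.3% × (€2,040.00 − €2,000.00) = €226.00 + 16.3% × €40.00 = €232.52

€232.52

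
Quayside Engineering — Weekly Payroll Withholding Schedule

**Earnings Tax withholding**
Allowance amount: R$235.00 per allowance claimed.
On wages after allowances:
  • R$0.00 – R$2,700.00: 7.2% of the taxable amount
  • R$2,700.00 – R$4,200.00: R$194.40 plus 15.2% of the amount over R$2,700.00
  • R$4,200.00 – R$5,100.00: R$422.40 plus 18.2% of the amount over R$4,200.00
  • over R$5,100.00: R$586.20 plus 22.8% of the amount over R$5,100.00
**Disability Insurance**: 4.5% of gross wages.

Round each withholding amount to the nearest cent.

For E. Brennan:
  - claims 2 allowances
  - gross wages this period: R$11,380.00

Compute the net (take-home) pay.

Earnings Tax: taxable = R$11,380.00 − 2×R$235.00 = R$10,910.00
  R$586.20 + 22.8% × (R$10,910.00 − R$5,100.00) = R$586.20 + 22.8% × R$5,810.00 = R$1,910.88
Disability Insurance: 4.5% × R$11,380.00 = R$512.10
Total withheld: R$1,910.88 + R$512.10 = R$2,422.98
Net pay: R$11,380.00 − R$2,422.98 = R$8,957.02

R$8,957.02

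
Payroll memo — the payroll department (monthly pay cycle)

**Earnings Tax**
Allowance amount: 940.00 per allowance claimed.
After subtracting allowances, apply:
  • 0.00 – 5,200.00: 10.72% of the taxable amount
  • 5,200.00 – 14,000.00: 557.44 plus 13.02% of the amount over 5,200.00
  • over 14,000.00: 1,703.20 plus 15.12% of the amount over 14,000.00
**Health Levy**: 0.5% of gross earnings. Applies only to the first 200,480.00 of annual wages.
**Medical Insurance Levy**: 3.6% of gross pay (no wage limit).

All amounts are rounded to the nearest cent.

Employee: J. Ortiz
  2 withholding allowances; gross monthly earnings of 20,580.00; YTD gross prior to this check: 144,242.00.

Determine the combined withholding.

3,257.62

Earnings Tax: taxable = 20,580.00 − 2×940.00 = 18,700.00
  1,703.20 + 15.12% × (18,700.00 − 14,000.00) = 1,703.20 + 15.12% × 4,700.00 = 2,413.84
Health Levy: 0.5% × 20,580.00 = 102.90
Medical Insurance Levy: 3.6% × 20,580.00 = 740.88
Total: 2,413.84 + 102.90 + 740.88 = 3,257.62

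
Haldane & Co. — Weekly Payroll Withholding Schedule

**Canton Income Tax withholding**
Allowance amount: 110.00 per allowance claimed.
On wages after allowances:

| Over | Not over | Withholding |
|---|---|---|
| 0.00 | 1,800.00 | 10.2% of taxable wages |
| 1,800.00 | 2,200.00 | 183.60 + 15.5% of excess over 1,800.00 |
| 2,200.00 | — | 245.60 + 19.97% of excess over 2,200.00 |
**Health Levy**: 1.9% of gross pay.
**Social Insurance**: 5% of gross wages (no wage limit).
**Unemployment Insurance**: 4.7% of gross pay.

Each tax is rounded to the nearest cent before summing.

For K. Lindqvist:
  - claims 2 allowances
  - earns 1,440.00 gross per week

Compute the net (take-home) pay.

Canton Income Tax: taxable = 1,440.00 − 2×110.00 = 1,220.00
  10.2% × 1,220.00 = 124.44
Health Levy: 1.9% × 1,440.00 = 27.36
Social Insurance: 5% × 1,440.00 = 72.00
Unemployment Insurance: 4.7% × 1,440.00 = 67.68
Total withheld: 124.44 + 27.36 + 72.00 + 67.68 = 291.48
Net pay: 1,440.00 − 291.48 = 1,148.52

1,148.52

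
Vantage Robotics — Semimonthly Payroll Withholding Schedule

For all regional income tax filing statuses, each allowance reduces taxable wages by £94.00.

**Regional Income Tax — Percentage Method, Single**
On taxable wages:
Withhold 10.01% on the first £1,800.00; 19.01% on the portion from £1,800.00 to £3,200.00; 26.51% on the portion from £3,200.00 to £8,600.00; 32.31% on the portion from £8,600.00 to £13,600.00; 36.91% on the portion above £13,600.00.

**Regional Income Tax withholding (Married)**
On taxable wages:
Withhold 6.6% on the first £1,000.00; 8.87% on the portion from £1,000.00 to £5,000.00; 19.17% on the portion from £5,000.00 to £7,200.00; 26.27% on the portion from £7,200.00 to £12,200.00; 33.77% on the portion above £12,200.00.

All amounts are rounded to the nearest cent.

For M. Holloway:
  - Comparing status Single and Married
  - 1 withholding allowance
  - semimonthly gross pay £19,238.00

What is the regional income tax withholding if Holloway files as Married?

Regional Income Tax (Married): taxable = £19,238.00 − 1×£94.00 = £19,144.00
  £2,156.04 + 33.77% × (£19,144.00 − £12,200.00) = £2,156.04 + 33.77% × £6,944.00 = £4,501.03

£4,501.03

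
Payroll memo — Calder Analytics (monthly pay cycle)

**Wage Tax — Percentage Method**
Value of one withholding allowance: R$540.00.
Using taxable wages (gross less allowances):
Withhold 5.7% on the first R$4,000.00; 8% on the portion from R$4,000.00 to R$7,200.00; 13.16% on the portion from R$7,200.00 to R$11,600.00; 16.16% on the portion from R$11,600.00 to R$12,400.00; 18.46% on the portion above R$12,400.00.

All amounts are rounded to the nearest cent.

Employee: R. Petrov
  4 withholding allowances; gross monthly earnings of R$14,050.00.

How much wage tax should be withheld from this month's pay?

R$1,109.90

Wage Tax: taxable = R$14,050.00 − 4×R$540.00 = R$11,890.00
  R$1,063.04 + 16.16% × (R$11,890.00 − R$11,600.00) = R$1,063.04 + 16.16% × R$290.00 = R$1,109.90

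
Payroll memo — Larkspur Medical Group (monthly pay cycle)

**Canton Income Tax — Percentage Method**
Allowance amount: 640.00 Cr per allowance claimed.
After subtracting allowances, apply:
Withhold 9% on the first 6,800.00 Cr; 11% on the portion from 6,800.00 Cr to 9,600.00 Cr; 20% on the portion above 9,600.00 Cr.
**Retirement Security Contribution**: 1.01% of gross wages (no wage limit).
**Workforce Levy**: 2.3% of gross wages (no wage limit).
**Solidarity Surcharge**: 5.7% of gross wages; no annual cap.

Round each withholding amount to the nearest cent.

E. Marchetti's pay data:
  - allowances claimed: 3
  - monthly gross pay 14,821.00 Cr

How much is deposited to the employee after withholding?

11,905.43 Cr

Canton Income Tax: taxable = 14,821.00 Cr − 3×640.00 Cr = 12,901.00 Cr
  920.00 Cr + 20% × (12,901.00 Cr − 9,600.00 Cr) = 920.00 Cr + 20% × 3,301.00 Cr = 1,580.20 Cr
Retirement Security Contribution: 1.01% × 14,821.00 Cr = 149.69 Cr
Workforce Levy: 2.3% × 14,821.00 Cr = 340.88 Cr
Solidarity Surcharge: 5.7% × 14,821.00 Cr = 844.80 Cr
Total withheld: 1,580.20 Cr + 149.69 Cr + 340.88 Cr + 844.80 Cr = 2,915.57 Cr
Net pay: 14,821.00 Cr − 2,915.57 Cr = 11,905.43 Cr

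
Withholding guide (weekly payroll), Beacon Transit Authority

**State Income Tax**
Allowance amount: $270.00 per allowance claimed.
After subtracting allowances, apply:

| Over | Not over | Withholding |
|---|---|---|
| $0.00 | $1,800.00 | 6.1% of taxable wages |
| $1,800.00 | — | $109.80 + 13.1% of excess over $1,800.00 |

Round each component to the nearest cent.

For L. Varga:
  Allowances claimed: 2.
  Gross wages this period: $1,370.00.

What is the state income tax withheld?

State Income Tax: taxable = $1,370.00 − 2×$270.00 = $830.00
  6.1% × $830.00 = $50.63

$50.63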